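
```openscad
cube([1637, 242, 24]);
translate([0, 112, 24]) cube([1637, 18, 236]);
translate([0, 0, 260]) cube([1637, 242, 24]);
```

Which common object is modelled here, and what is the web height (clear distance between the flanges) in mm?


An I-beam. The web height is 236 mm.

Two wide flanges with a thin centred web — an I-beam. Overall 284 mm minus two 24 mm flanges gives a web of 284 − 2·24 = 236 mm.


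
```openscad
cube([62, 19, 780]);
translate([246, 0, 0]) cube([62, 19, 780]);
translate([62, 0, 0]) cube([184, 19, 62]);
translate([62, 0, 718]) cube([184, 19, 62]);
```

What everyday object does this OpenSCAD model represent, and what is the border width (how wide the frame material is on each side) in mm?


A picture frame. The border width is 62 mm.

Four thin pieces enclosing a rectangular opening — a picture frame. The two full-height stiles are 780 mm tall; the top rail sits at z = 718 and is 62 mm tall, so the border above the opening is 780 − 718 = 62 mm, matching the stile x-width.


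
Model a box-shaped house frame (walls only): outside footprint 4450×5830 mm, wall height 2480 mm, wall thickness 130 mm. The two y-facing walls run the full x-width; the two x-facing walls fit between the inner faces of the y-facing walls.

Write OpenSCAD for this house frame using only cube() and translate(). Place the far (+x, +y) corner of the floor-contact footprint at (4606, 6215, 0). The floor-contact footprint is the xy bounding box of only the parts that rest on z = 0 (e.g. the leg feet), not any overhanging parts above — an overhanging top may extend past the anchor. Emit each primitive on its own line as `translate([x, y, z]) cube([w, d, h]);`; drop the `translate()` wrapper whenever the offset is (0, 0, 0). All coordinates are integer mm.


translate([156, 385, 0]) cube([4450, 130, 2480]);
translate([156, 6085, 0]) cube([4450, 130, 2480]);
translate([156, 515, 0]) cube([130, 5570, 2480]);
translate([4476, 515, 0]) cube([130, 5570, 2480]);


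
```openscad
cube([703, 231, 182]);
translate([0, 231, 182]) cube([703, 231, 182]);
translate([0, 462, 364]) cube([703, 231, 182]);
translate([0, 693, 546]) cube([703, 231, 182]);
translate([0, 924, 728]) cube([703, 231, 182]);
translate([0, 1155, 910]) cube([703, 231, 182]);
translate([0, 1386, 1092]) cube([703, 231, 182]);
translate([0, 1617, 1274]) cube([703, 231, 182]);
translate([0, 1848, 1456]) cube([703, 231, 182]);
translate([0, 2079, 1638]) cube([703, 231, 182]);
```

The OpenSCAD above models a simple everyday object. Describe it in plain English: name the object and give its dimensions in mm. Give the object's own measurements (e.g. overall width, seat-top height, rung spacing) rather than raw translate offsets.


A straight staircase of 10 solid steps. Each step is 703 mm wide (x), 231 mm deep (y, the going) and 182 mm tall (the rise). The first step rests on the floor; each subsequent step sits one going further in +y and one rise higher in +z, directly behind and above the previous step with no overlap.


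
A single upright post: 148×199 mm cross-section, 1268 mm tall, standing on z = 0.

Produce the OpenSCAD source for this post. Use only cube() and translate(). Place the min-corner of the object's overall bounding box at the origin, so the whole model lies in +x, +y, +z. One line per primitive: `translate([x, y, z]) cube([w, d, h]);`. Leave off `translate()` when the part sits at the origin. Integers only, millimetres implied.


cube([148, 199, 1268]);


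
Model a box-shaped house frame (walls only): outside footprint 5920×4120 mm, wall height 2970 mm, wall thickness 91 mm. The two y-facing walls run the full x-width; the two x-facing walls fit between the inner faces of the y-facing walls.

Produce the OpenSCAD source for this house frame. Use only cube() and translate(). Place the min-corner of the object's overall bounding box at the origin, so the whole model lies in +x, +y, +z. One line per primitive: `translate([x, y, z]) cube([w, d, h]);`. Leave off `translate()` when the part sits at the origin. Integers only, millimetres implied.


cube([5920, 91, 2970]);
translate([0, 4029, 0]) cube([5920, 91, 2970]);
translate([0, 91, 0]) cube([91, 3938, 2970]);
translate([5829, 91, 0]) cube([91, 3938, 2970]);


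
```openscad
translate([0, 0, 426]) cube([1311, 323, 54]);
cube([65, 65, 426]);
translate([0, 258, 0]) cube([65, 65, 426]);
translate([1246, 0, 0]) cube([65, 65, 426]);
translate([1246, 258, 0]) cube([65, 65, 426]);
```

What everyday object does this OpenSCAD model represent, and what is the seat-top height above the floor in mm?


A bench. The seat-top height is 480 mm.

A long slab on four corner posts — a bench. The slab sits at z = 426 with thickness 54, so the top is 426 + 54 = 480 mm.


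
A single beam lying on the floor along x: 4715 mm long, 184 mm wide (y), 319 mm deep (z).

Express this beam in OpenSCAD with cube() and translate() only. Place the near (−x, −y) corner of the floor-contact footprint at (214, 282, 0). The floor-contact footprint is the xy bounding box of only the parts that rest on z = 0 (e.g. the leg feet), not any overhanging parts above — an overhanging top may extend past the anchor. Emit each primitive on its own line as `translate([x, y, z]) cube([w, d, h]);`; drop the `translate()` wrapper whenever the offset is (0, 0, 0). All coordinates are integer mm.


translate([214, 282, 0]) cube([4715, 184, 319]);


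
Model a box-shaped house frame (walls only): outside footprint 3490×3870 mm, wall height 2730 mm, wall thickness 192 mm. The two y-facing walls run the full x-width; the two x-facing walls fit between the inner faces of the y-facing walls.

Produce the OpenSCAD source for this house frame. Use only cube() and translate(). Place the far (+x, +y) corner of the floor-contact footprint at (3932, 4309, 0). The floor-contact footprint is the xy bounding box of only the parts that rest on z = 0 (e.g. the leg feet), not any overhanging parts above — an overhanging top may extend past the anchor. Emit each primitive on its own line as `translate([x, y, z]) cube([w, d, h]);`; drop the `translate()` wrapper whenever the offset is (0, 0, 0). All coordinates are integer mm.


translate([442, 439, 0]) cube([3490, 192, 2730]);
translate([442, 4117, 0]) cube([3490, 192, 2730]);
translate([442, 631, 0]) cube([192, 3486, 2730]);
translate([3740, 631, 0]) cube([192, 3486, 2730]);


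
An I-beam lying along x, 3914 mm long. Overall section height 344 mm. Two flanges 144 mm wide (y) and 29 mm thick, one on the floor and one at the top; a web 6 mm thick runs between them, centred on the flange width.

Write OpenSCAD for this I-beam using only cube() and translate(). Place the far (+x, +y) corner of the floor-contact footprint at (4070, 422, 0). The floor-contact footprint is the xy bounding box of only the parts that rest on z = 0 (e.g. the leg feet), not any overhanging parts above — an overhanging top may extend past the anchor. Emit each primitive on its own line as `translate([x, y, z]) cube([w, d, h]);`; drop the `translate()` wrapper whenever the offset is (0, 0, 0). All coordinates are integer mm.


translate([156, 278, 0]) cube([3914, 144, 29]);
translate([156, 347, 29]) cube([3914, 6, 286]);
translate([156, 278, 315]) cube([3914, 144, 29]);


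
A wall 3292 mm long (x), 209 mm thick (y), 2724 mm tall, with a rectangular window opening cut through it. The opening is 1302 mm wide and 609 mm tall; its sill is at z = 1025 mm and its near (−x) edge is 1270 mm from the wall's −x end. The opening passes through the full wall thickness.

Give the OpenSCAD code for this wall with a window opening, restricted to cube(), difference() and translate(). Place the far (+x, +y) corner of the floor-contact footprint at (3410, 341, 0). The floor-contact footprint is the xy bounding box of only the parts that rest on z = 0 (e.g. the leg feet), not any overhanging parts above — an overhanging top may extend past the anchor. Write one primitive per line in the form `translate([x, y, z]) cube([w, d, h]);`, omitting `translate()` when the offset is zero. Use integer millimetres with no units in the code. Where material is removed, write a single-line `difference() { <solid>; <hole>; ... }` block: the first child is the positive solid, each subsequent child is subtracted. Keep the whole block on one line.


difference() { translate([118, 132, 0]) cube([3292, 209, 2724]); translate([1388, 132, 1025]) cube([1302, 209, 609]); }


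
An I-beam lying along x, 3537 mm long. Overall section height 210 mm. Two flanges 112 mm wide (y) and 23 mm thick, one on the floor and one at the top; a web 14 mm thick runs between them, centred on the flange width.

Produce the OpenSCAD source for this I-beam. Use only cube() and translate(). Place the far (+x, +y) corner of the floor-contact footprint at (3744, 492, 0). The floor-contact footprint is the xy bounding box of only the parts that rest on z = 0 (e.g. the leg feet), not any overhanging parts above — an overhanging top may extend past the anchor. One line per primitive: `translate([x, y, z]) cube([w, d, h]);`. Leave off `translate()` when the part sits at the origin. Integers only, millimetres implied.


translate([207, 380, 0]) cube([3537, 112, 23]);
translate([207, 429, 23]) cube([3537, 14, 164]);
translate([207, 380, 187]) cube([3537, 112, 23]);


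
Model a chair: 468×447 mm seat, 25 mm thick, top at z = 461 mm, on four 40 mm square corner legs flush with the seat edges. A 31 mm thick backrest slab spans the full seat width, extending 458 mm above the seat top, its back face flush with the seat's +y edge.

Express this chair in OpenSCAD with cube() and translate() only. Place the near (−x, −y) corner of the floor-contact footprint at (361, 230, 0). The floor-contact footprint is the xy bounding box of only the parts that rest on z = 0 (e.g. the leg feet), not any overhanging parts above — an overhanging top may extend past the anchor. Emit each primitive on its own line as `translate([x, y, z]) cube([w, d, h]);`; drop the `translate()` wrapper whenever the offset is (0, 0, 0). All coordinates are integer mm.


translate([361, 230, 436]) cube([468, 447, 25]);
translate([361, 230, 0]) cube([40, 40, 436]);
translate([789, 230, 0]) cube([40, 40, 436]);
translate([361, 637, 0]) cube([40, 40, 436]);
translate([789, 637, 0]) cube([40, 40, 436]);
translate([361, 646, 461]) cube([468, 31, 458]);


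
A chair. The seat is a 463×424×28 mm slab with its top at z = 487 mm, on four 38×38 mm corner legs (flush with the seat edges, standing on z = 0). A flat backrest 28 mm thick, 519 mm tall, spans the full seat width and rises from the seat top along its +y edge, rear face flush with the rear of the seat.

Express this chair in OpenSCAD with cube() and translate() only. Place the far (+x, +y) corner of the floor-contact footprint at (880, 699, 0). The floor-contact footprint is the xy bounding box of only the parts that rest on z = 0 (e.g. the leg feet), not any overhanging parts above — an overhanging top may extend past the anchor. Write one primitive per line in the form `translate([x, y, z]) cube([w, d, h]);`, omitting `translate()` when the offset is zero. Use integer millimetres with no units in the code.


// leg_h = 487 - 28 = 459
translate([417, 275, 459]) cube([463, 424, 28]);
translate([417, 275, 0]) cube([38, 38, 459]);
translate([842, 275, 0]) cube([38, 38, 459]);
translate([417, 661, 0]) cube([38, 38, 459]);
translate([842, 661, 0]) cube([38, 38, 459]);
translate([417, 671, 487]) cube([463, 28, 519]);


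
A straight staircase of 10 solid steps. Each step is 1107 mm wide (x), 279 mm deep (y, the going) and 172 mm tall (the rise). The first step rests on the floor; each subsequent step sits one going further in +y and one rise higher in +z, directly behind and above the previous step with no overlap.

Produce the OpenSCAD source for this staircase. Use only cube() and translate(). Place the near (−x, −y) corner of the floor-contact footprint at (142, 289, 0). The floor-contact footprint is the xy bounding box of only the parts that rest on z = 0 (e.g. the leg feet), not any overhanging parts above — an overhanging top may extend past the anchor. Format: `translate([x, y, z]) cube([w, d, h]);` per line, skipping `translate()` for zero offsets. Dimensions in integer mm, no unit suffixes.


translate([142, 289, 0]) cube([1107, 279, 172]);
translate([142, 568, 172]) cube([1107, 279, 172]);
translate([142, 847, 344]) cube([1107, 279, 172]);
translate([142, 1126, 516]) cube([1107, 279, 172]);
translate([142, 1405, 688]) cube([1107, 279, 172]);
translate([142, 1684, 860]) cube([1107, 279, 172]);
translate([142, 1963, 1032]) cube([1107, 279, 172]);
translate([142, 2242, 1204]) cube([1107, 279, 172]);
translate([142, 2521, 1376]) cube([1107, 279, 172]);
translate([142, 2800, 1548]) cube([1107, 279, 172]);


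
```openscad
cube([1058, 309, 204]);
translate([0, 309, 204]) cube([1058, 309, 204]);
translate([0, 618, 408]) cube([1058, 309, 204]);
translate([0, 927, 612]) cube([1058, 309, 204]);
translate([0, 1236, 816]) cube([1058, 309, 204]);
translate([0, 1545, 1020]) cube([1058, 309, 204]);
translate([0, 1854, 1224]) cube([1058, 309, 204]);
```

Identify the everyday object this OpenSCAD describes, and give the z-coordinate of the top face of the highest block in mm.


A staircase. The total rise is 1428 mm.

7 identical blocks, each offset up and back from the previous — a staircase. Each step is 204 mm tall and there are 7 of them, so the total rise is 7 × 204 = 1428 mm.


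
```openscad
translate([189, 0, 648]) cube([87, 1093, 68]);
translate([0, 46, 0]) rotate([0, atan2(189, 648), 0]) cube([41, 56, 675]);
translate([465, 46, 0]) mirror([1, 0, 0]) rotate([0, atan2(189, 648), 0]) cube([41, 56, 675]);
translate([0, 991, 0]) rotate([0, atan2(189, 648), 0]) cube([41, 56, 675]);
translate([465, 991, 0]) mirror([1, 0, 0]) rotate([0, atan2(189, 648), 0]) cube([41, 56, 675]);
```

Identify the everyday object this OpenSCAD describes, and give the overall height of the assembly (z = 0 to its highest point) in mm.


A sawhorse. The overall height is 716 mm.

A beam across two mirrored pairs of raked legs — a sawhorse. The beam's underside is at z = 648 (matching the legs' vertical rise in atan2(189, 648)) and the beam is 68 mm tall, so its top is at 648 + 68 = 716 mm. The raked legs top out at the beam's underside, so that is the highest point.


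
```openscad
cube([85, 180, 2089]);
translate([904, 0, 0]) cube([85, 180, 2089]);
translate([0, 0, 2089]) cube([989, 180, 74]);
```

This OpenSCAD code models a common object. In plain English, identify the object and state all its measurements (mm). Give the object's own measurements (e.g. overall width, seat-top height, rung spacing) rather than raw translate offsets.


A door frame. The clear opening is 819 mm wide and 2089 mm high. Two 85 mm wide jambs, 180 mm deep, stand either side of the opening from the floor to the top of the opening. A 74 mm thick head sits across the top of both jambs, spanning the full outside width of the frame.


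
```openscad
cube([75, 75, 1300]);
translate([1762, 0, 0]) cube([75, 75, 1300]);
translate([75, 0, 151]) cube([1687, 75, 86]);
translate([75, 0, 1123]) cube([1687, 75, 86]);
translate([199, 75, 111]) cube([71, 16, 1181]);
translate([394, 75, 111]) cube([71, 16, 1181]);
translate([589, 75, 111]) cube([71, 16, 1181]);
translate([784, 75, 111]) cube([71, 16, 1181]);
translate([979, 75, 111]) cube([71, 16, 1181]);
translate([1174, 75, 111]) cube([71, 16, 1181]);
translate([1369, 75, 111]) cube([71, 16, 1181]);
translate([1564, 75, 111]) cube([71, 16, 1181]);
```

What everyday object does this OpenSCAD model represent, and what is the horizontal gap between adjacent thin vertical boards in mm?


A fence section. The picket gap is 124 mm.

Two posts, two rails, 8 pickets — a fence section. Span 1687 mm holds 8 pickets of 71 mm with 9 equal gaps: ⌊(1687 − 8·71) / 9⌋ = 124 mm.


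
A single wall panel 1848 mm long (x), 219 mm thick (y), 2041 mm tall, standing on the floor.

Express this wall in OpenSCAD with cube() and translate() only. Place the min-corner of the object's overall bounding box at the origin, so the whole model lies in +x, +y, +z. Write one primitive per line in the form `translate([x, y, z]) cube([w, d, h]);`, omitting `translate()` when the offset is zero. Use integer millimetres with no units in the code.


cube([1848, 219, 2041]);


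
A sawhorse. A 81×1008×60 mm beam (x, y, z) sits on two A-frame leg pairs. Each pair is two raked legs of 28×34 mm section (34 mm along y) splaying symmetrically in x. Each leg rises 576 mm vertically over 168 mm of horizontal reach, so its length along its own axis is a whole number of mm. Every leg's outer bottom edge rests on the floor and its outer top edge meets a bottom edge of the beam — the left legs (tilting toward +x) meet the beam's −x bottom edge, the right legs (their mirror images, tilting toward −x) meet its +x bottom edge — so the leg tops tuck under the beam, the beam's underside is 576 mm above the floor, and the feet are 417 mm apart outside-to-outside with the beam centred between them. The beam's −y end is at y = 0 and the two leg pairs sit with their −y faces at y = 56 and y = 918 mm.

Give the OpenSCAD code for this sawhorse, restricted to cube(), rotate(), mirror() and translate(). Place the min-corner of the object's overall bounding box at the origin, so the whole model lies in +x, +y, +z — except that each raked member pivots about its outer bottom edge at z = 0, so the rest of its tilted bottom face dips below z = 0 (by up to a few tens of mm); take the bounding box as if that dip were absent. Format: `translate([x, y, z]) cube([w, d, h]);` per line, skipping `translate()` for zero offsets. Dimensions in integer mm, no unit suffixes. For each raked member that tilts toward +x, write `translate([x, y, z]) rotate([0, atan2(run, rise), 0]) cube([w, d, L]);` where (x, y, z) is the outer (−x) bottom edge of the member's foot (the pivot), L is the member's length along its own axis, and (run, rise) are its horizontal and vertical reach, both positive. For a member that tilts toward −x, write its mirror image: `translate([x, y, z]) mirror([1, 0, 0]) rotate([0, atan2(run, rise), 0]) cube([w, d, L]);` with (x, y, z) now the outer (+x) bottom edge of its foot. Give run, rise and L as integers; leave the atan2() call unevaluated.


translate([168, 0, 576]) cube([81, 1008, 60]);
translate([0, 56, 0]) rotate([0, atan2(168, 576), 0]) cube([28, 34, 600]);
translate([417, 56, 0]) mirror([1, 0, 0]) rotate([0, atan2(168, 576), 0]) cube([28, 34, 600]);
translate([0, 918, 0]) rotate([0, atan2(168, 576), 0]) cube([28, 34, 600]);
translate([417, 918, 0]) mirror([1, 0, 0]) rotate([0, atan2(168, 576), 0]) cube([28, 34, 600]);


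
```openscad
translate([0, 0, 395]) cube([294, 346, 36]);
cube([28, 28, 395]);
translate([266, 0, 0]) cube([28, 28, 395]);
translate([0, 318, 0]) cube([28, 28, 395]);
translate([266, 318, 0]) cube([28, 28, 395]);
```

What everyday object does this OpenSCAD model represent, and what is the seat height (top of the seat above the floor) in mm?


A stool. The seat height is 431 mm.

A 294×346×36 slab at z = 395 on four corner posts — a stool. The seat top is 395 + 36 = 431 mm.


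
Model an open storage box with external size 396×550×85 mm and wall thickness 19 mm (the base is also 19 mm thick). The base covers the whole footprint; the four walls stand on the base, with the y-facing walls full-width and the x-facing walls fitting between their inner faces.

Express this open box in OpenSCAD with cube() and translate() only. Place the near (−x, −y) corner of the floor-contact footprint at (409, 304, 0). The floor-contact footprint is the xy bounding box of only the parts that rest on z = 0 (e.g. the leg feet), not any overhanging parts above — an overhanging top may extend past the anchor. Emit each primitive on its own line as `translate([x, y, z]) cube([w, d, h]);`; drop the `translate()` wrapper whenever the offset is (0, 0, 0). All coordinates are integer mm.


translate([409, 304, 0]) cube([396, 550, 19]);
translate([409, 304, 19]) cube([396, 19, 66]);
translate([409, 835, 19]) cube([396, 19, 66]);
translate([409, 323, 19]) cube([19, 512, 66]);
translate([786, 323, 19]) cube([19, 512, 66]);


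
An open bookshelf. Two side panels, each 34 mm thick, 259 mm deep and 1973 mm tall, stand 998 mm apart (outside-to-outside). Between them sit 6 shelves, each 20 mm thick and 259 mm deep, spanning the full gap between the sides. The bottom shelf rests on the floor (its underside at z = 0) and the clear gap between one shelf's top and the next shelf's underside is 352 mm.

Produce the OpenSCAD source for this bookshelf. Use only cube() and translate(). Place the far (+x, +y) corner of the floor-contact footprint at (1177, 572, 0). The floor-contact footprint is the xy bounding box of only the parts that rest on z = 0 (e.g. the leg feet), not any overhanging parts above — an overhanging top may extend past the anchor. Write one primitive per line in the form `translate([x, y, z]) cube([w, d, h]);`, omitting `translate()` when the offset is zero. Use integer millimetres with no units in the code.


translate([179, 313, 0]) cube([34, 259, 1973]);
translate([1143, 313, 0]) cube([34, 259, 1973]);
translate([213, 313, 0]) cube([930, 259, 20]);
translate([213, 313, 372]) cube([930, 259, 20]);
translate([213, 313, 744]) cube([930, 259, 20]);
translate([213, 313, 1116]) cube([930, 259, 20]);
translate([213, 313, 1488]) cube([930, 259, 20]);
translate([213, 313, 1860]) cube([930, 259, 20]);


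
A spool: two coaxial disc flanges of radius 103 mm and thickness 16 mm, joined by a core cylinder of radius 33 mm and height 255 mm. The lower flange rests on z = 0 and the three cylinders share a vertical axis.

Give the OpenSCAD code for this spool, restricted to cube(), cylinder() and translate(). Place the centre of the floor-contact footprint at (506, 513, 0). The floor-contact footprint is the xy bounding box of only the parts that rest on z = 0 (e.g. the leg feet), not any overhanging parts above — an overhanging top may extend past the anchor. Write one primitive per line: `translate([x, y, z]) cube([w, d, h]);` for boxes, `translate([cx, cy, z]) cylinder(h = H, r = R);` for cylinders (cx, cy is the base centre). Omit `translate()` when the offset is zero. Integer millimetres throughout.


translate([506, 513, 0]) cylinder(h = 16, r = 103);
translate([506, 513, 16]) cylinder(h = 255, r = 33);
translate([506, 513, 271]) cylinder(h = 16, r = 103);


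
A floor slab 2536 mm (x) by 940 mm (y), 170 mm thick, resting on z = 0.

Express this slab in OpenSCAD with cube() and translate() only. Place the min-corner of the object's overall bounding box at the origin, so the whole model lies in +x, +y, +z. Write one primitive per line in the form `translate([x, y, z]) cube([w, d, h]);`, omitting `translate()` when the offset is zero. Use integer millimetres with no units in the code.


cube([2536, 940, 170]);


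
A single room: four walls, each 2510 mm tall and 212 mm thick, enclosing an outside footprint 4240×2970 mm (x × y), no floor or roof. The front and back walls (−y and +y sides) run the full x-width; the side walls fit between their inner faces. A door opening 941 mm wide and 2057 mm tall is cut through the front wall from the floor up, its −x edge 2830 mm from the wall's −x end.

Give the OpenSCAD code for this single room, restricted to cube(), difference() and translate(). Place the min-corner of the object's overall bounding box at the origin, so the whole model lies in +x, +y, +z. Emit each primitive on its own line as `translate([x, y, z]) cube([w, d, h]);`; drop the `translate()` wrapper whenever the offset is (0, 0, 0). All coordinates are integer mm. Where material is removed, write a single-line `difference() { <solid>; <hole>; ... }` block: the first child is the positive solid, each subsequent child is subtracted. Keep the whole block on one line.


difference() { cube([4240, 212, 2510]); translate([2830, 0, 0]) cube([941, 212, 2057]); }
translate([0, 2758, 0]) cube([4240, 212, 2510]);
translate([0, 212, 0]) cube([212, 2546, 2510]);
translate([4028, 212, 0]) cube([212, 2546, 2510]);


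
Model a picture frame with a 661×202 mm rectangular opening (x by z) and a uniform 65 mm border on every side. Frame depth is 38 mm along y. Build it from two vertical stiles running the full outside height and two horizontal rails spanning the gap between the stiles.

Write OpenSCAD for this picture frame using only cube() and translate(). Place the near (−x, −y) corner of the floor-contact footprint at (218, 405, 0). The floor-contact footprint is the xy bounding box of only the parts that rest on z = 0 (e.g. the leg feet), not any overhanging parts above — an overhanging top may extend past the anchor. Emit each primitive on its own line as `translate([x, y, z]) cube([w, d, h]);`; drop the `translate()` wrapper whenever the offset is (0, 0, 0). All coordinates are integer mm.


translate([218, 405, 0]) cube([65, 38, 332]);
translate([944, 405, 0]) cube([65, 38, 332]);
translate([283, 405, 0]) cube([661, 38, 65]);
translate([283, 405, 267]) cube([661, 38, 65]);


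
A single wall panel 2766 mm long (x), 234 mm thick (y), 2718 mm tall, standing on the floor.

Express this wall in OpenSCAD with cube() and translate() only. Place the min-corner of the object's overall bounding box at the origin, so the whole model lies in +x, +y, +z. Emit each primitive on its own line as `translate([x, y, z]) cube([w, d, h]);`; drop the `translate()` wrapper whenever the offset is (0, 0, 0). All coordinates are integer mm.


cube([2766, 234, 2718]);


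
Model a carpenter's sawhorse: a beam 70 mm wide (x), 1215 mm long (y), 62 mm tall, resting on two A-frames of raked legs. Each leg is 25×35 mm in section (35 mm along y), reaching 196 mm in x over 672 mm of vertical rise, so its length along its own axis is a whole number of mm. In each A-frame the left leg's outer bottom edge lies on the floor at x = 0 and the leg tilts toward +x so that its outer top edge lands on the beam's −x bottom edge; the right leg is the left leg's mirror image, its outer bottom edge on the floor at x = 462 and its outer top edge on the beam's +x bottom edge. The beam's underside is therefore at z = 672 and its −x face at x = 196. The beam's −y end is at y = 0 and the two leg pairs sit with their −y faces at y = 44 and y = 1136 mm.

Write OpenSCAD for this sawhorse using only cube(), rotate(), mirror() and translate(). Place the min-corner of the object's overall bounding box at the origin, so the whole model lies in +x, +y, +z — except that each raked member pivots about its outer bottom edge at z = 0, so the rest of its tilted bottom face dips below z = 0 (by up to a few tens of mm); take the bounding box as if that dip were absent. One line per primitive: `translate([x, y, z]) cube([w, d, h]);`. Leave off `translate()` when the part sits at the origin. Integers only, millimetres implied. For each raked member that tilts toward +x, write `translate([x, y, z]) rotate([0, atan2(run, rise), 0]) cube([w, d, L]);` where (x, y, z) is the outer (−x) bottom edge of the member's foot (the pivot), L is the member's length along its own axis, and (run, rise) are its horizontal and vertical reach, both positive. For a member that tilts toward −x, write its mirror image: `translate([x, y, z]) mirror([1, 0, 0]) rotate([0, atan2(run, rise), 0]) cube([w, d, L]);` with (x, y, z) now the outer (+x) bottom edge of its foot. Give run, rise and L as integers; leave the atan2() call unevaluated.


// leg length = √(196² + 672²) = 700
// right-leg outer foot x = 2·196 + 70 = 462
// beam min-corner = (196, 0, 672)
translate([196, 0, 672]) cube([70, 1215, 62]);
translate([0, 44, 0]) rotate([0, atan2(196, 672), 0]) cube([25, 35, 700]);
translate([462, 44, 0]) mirror([1, 0, 0]) rotate([0, atan2(196, 672), 0]) cube([25, 35, 700]);
translate([0, 1136, 0]) rotate([0, atan2(196, 672), 0]) cube([25, 35, 700]);
translate([462, 1136, 0]) mirror([1, 0, 0]) rotate([0, atan2(196, 672), 0]) cube([25, 35, 700]);


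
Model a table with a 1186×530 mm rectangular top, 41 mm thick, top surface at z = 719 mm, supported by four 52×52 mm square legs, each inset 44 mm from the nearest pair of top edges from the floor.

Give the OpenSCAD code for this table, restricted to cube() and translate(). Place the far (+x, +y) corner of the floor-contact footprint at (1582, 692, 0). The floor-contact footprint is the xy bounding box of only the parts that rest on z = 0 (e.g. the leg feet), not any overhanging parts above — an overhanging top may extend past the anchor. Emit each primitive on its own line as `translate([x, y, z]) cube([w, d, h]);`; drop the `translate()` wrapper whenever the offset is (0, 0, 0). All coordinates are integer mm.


translate([440, 206, 678]) cube([1186, 530, 41]);
translate([484, 250, 0]) cube([52, 52, 678]);
translate([1530, 250, 0]) cube([52, 52, 678]);
translate([484, 640, 0]) cube([52, 52, 678]);
translate([1530, 640, 0]) cube([52, 52, 678]);


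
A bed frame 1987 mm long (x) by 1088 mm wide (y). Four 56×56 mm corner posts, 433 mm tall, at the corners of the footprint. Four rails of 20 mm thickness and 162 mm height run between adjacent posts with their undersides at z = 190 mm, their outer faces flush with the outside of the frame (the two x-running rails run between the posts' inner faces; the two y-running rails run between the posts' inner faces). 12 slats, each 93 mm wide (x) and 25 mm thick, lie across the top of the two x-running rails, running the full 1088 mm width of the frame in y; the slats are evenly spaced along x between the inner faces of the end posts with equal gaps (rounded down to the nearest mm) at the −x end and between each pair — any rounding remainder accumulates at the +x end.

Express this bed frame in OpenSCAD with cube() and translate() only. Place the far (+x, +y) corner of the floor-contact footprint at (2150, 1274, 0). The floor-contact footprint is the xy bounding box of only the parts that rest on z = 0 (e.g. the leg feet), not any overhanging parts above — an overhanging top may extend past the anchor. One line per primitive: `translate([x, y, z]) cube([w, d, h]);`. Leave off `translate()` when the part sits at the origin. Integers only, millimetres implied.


// slat z = rail_z + rail_h = 190 + 162 = 352
// slat gap = ⌊(1875 − 12·93) / 13⌋ = 58
translate([163, 186, 0]) cube([56, 56, 433]);
translate([163, 1218, 0]) cube([56, 56, 433]);
translate([2094, 186, 0]) cube([56, 56, 433]);
translate([2094, 1218, 0]) cube([56, 56, 433]);
translate([219, 186, 190]) cube([1875, 20, 162]);
translate([219, 1254, 190]) cube([1875, 20, 162]);
translate([163, 242, 190]) cube([20, 976, 162]);
translate([2130, 242, 190]) cube([20, 976, 162]);
translate([277, 186, 352]) cube([93, 1088, 25]);
translate([428, 186, 352]) cube([93, 1088, 25]);
translate([579, 186, 352]) cube([93, 1088, 25]);
translate([730, 186, 352]) cube([93, 1088, 25]);
translate([881, 186, 352]) cube([93, 1088, 25]);
translate([1032, 186, 352]) cube([93, 1088, 25]);
translate([1183, 186, 352]) cube([93, 1088, 25]);
translate([1334, 186, 352]) cube([93, 1088, 25]);
translate([1485, 186, 352]) cube([93, 1088, 25]);
translate([1636, 186, 352]) cube([93, 1088, 25]);
translate([1787, 186, 352]) cube([93, 1088, 25]);
translate([1938, 186, 352]) cube([93, 1088, 25]);


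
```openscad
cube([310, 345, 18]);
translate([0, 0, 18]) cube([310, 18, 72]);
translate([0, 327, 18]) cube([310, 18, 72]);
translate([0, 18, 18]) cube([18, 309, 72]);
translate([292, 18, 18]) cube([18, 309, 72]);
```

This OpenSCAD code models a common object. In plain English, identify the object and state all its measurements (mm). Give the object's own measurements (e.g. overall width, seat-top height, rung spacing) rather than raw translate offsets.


An open-topped rectangular box: outside dimensions 310×345×90 mm, with a uniform wall and base thickness of 18 mm. The base is a full 310×345 slab on the floor; four walls sit on top of the base. The front and back walls (the −y and +y sides) span the full width; the two side walls fit between them.


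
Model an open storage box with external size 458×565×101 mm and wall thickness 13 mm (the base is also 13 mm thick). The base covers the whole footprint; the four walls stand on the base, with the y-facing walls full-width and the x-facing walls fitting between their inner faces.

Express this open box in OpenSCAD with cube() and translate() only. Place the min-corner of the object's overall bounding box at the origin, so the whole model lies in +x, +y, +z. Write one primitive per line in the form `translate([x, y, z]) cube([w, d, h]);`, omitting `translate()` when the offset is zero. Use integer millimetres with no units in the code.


cube([458, 565, 13]);
translate([0, 0, 13]) cube([458, 13, 88]);
translate([0, 552, 13]) cube([458, 13, 88]);
translate([0, 13, 13]) cube([13, 539, 88]);
translate([445, 13, 13]) cube([13, 539, 88]);


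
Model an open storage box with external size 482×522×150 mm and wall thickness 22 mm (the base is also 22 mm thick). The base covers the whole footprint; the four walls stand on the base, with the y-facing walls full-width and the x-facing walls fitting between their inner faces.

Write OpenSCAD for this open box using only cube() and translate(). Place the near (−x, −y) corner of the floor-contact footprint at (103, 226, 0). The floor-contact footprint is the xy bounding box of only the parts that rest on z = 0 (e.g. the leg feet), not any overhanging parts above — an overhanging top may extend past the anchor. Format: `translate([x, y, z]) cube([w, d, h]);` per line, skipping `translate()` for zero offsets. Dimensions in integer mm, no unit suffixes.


translate([103, 226, 0]) cube([482, 522, 22]);
translate([103, 226, 22]) cube([482, 22, 128]);
translate([103, 726, 22]) cube([482, 22, 128]);
translate([103, 248, 22]) cube([22, 478, 128]);
translate([563, 248, 22]) cube([22, 478, 128]);


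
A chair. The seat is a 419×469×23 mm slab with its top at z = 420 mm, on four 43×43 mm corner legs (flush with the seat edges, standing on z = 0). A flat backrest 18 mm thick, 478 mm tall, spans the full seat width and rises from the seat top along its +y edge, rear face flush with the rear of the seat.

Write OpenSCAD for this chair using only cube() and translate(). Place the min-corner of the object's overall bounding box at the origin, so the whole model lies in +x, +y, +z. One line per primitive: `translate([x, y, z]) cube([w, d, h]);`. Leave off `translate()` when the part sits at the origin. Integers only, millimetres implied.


translate([0, 0, 397]) cube([419, 469, 23]);
cube([43, 43, 397]);
translate([376, 0, 0]) cube([43, 43, 397]);
translate([0, 426, 0]) cube([43, 43, 397]);
translate([376, 426, 0]) cube([43, 43, 397]);
translate([0, 451, 420]) cube([419, 18, 478]);


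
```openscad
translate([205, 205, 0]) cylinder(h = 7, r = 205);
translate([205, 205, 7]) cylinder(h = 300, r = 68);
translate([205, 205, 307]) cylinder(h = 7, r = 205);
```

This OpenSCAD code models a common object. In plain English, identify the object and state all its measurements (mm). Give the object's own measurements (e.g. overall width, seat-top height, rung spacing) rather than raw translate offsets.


A spool: two coaxial disc flanges of radius 205 mm and thickness 7 mm, joined by a core cylinder of radius 68 mm and height 300 mm. The lower flange rests on z = 0 and the three cylinders share a vertical axis.


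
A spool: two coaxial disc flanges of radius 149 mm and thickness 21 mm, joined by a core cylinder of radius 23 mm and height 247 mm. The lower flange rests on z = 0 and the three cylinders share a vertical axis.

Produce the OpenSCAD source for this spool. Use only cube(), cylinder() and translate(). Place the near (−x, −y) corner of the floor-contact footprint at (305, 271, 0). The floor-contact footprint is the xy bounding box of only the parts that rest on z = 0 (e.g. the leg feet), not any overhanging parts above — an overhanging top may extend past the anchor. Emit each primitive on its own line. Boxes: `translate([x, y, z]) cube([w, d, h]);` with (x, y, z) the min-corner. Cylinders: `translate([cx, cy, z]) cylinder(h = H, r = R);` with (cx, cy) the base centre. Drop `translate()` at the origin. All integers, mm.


translate([454, 420, 0]) cylinder(h = 21, r = 149);
translate([454, 420, 21]) cylinder(h = 247, r = 23);
translate([454, 420, 268]) cylinder(h = 21, r = 149);


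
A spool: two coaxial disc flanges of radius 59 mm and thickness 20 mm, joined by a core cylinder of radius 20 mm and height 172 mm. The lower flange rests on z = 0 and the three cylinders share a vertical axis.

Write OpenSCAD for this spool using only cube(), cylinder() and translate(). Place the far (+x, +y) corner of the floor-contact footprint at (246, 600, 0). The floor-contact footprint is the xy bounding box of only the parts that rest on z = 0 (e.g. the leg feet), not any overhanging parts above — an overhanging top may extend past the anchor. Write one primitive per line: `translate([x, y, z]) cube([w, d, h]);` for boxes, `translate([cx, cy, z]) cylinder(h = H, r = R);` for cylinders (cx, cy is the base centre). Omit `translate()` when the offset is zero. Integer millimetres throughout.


translate([187, 541, 0]) cylinder(h = 20, r = 59);
translate([187, 541, 20]) cylinder(h = 172, r = 20);
translate([187, 541, 192]) cylinder(h = 20, r = 59);


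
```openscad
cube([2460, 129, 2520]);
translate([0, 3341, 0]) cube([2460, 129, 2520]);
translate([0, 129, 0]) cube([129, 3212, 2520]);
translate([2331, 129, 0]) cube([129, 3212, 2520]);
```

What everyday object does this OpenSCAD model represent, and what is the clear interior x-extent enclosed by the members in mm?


A house (or room) frame. The interior width is 2202 mm.

Four 2520 mm walls enclosing a rectangle with no floor or roof — a room or house frame. Outside width is 2460 mm and wall thickness is 129 mm, so the interior width is 2460 − 2 × 129 = 2202 mm.


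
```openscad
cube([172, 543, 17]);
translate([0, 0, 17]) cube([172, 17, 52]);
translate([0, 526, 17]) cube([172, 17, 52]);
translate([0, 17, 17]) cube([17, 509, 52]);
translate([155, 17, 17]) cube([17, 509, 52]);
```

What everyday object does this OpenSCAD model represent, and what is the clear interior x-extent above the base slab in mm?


An open box. The internal width is 138 mm.

A 172×543 base slab with four walls standing on it — an open box. The base is 172 mm wide and the walls are 17 mm thick, so the internal width is 172 − 2 × 17 = 138 mm.


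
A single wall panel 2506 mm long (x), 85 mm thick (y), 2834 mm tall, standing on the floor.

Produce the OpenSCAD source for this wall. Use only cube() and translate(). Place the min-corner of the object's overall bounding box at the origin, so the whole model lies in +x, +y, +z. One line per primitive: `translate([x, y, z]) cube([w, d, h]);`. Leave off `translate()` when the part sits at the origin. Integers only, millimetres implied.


cube([2506, 85, 2834]);


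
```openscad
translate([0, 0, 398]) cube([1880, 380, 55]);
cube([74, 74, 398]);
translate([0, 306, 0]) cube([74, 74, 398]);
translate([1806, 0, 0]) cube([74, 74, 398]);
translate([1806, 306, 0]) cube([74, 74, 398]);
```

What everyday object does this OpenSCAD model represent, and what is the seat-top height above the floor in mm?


A bench. The seat-top height is 453 mm.

A long slab on four corner posts — a bench. The slab sits at z = 398 with thickness 55, so the top is 398 + 55 = 453 mm.


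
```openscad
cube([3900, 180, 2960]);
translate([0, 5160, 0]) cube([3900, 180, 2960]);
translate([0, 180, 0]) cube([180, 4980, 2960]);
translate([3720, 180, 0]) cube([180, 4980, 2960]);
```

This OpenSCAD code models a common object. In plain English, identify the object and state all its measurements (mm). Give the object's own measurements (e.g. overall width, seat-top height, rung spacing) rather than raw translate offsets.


The wall frame of a small rectangular building: four walls, each 2960 mm tall and 180 mm thick, enclosing a footprint 3900 mm (x) by 5340 mm (y) outside-to-outside, with no floor or roof. The front and back walls (the −y and +y sides) span the full width; the two side walls fit between them.
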